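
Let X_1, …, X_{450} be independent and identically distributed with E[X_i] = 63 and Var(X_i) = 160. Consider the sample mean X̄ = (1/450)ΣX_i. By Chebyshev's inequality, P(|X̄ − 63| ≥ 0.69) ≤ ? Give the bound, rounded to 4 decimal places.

Var(X̄) = Var(X_i)/n = 160/450 = 0.35556.
Chebyshev: P(|X̄ − 63| ≥ 0.69) ≤ Var(X̄)/(0.69)² = 160/(450·0.69²) = 0.7468.

0.7468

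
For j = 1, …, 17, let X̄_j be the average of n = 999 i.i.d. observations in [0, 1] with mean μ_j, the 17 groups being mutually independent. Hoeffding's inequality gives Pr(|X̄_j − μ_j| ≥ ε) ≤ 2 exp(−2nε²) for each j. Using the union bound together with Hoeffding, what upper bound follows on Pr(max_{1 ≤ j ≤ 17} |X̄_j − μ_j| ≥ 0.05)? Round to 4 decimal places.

Per-experiment Hoeffding bound: 2·exp(−2·999·0.05²) = 2·exp(−4.99500) = 0.013543.
Union bound over 17 events: 17·0.013543 = 0.23024.

0.2302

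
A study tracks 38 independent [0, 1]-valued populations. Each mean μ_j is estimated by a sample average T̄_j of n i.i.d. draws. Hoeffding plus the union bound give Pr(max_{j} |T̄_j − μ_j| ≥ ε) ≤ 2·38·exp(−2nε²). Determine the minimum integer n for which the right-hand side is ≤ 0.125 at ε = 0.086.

434

Need 2·38·exp(−2nε²) ≤ 0.125, i.e. exp(−2nε²) ≤ 0.125/76.
So 2nε² ≥ ln(76/0.125) = 6.410175.
Hence n ≥ 6.410175/(2·0.086²) = 433.354.
The smallest integer n is 434.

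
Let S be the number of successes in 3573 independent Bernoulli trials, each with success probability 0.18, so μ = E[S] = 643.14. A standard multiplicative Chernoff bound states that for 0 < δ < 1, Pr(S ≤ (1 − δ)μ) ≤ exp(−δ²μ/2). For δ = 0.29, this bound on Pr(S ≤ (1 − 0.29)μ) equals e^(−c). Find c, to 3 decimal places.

27.044

c = δ²μ/2 = 0.29²·643.14/2 = 27.0440.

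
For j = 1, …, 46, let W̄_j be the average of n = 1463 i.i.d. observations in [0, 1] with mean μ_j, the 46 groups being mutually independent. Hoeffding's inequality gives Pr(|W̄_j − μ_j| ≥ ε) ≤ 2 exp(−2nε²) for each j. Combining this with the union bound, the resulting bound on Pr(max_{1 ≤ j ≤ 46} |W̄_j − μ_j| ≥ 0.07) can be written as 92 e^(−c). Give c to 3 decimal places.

Union bound over the 46 events: Pr(max_{1 ≤ j ≤ 46} |W̄_j − μ_j| ≥ 0.07) ≤ 46·2·exp(−2nε²) = 92 exp(−2·1463·0.07²).
So c = 2·1463·0.07² = 14.3374.

14.337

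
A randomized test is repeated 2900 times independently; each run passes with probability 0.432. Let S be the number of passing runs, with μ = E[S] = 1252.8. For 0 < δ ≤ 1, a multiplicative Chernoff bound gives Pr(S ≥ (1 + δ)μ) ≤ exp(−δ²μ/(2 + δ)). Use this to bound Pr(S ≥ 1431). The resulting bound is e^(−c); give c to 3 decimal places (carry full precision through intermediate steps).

Write 1431 = (1 + δ)μ, so δ = 1431/1252.8 − 1 = 0.1422414…
Then the exponent is δ²μ/(2 + δ) = (1431 − μ)² / (μ·(2 + δ)) = 11.832193.

11.832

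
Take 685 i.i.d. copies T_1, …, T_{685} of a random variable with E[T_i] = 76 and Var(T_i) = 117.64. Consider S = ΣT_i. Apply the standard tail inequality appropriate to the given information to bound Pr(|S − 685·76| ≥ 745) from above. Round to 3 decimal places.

0.145

With mean and variance of each term known, Chebyshev's inequality bounds the deviation of the sum (or sample mean).
Var(S) = n·Var(T_i) = 685·117.64 = 80583.4.
Chebyshev: Pr(|S − 685·76| ≥ 745) ≤ Var(S)/745² = 80583.4/555025 = 0.1452.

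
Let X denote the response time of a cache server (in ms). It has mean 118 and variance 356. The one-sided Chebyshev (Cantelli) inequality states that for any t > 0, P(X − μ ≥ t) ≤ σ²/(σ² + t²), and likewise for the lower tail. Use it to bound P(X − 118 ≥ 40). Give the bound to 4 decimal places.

0.1820

Here σ² = 356 and t = 40, so σ² + t² = 1956.
Cantelli's bound: 356/1956 = 0.1820.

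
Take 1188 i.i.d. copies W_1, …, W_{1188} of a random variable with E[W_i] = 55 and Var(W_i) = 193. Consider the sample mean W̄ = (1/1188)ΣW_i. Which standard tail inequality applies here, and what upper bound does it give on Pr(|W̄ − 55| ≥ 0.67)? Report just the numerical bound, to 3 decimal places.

With mean and variance of each term known, Chebyshev's inequality bounds the deviation of the sum (or sample mean).
Var(W̄) = Var(W_i)/n = 193/1188 = 0.16246.
Chebyshev: Pr(|W̄ − 55| ≥ 0.67) ≤ Var(W̄)/(0.67)² = 193/(1188·0.67²) = 0.3619.

0.362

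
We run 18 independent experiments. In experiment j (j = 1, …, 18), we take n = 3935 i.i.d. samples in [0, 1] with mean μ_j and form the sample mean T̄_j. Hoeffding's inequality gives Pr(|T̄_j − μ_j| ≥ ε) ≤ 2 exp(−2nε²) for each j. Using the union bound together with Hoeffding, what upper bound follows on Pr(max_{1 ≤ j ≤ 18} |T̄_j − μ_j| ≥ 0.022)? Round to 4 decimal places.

Per-experiment Hoeffding bound: 2·exp(−2·3935·0.022²) = 2·exp(−3.80908) = 0.044337.
Union bound over 18 events: 18·0.044337 = 0.79807.

0.7981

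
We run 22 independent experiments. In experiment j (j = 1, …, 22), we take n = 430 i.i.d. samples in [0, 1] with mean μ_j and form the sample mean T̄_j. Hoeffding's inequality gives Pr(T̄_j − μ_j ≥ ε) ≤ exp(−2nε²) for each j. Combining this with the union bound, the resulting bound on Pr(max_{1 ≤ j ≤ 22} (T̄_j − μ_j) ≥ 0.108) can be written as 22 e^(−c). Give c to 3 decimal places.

10.031

Union bound over the 22 events: Pr(max_{1 ≤ j ≤ 22} (T̄_j − μ_j) ≥ 0.108) ≤ 22·exp(−2nε²) = 22 exp(−2·430·0.108²).
So c = 2·430·0.108² = 10.0310.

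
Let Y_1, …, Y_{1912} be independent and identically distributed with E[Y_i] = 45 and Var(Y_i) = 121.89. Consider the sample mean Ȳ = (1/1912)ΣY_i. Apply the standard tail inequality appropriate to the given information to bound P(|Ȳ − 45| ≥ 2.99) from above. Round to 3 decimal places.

0.007

With mean and variance of each term known, Chebyshev's inequality bounds the deviation of the sum (or sample mean).
Var(Ȳ) = Var(Y_i)/n = 121.89/1912 = 0.06375.
Chebyshev: P(|Ȳ − 45| ≥ 2.99) ≤ Var(Ȳ)/(2.99)² = 121.89/(1912·2.99²) = 0.0071.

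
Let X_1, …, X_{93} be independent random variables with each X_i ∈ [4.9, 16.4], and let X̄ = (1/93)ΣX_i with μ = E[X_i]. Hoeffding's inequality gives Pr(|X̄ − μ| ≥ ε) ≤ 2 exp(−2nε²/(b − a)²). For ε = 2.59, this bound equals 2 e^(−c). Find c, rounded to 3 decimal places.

c = 2nε²/(b − a)² = 2·93·2.59² / 11.5² = 9.4345.

9.434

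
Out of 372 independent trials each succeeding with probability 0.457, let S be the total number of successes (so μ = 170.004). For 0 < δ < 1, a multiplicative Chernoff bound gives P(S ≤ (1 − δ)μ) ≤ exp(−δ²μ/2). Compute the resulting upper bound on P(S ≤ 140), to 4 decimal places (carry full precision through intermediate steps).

Write 140 = (1 − δ)μ, so δ = 1 − 140/170.004 = 0.17649…
Then the exponent is δ²μ/2 = (μ − 140)²/(2μ) = 2.647702.
Bound = exp(−2.647702) = 0.07081.

0.0708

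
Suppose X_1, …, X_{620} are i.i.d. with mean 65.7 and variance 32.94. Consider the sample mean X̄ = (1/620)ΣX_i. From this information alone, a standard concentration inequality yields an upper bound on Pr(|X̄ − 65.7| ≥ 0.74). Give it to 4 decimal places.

With mean and variance of each term known, Chebyshev's inequality bounds the deviation of the sum (or sample mean).
Var(X̄) = Var(X_i)/n = 32.94/620 = 0.053129.
Chebyshev: Pr(|X̄ − 65.7| ≥ 0.74) ≤ Var(X̄)/(0.74)² = 32.94/(620·0.74²) = 0.0970.

0.0970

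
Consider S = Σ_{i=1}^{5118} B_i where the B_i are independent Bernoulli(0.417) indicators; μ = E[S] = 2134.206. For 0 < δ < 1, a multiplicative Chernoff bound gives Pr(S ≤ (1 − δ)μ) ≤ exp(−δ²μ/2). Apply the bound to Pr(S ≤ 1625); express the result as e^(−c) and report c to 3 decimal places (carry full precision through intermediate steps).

60.746

Write 1625 = (1 − δ)μ, so δ = 1 − 1625/2134.206 = 0.2385927…
Then the exponent is δ²μ/2 = (μ − 1625)²/(2μ) = 60.746421.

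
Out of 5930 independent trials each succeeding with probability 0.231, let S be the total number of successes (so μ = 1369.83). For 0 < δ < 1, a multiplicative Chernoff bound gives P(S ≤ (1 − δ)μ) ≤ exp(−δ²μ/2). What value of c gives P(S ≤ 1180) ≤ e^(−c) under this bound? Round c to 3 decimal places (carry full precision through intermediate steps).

13.153

Write 1180 = (1 − δ)μ, so δ = 1 − 1180/1369.83 = 0.1385792…
Then the exponent is δ²μ/2 = (μ − 1180)²/(2μ) = 13.153249.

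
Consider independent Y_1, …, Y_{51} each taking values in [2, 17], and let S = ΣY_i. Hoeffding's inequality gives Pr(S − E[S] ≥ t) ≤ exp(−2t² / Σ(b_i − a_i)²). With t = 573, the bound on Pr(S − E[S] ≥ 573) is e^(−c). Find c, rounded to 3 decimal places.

57.225

Σ(b_i − a_i)² = 51·(15)² = 11475.
c = 2t²/11475 = 2·573²/11475 = 57.2251.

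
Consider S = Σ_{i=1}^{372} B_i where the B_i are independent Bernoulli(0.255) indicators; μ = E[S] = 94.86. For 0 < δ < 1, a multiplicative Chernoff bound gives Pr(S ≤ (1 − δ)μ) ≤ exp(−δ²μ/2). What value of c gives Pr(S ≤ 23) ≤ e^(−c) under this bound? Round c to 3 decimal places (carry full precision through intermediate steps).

27.218

Write 23 = (1 − δ)μ, so δ = 1 − 23/94.86 = 0.7575374…
Then the exponent is δ²μ/2 = (μ − 23)²/(2μ) = 27.218320.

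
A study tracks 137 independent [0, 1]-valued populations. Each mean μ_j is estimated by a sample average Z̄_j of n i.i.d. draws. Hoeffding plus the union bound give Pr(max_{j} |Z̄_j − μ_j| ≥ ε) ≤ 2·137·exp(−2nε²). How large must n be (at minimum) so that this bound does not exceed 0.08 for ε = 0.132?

234

Need 2·137·exp(−2nε²) ≤ 0.08, i.e. exp(−2nε²) ≤ 0.08/274.
So 2nε² ≥ ln(274/0.08) = 8.138857.
Hence n ≥ 8.138857/(2·0.132²) = 233.553.
The smallest integer n is 234.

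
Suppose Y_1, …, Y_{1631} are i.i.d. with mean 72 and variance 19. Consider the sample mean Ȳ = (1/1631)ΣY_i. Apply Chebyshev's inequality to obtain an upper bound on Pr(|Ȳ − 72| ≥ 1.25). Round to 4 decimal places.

0.0075

Var(Ȳ) = Var(Y_i)/n = 19/1631 = 0.011649.
Chebyshev: Pr(|Ȳ − 72| ≥ 1.25) ≤ Var(Ȳ)/(1.25)² = 19/(1631·1.25²) = 0.0075.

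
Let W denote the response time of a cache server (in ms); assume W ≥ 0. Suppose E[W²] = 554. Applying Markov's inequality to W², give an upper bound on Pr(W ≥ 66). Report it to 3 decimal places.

Since W ≥ 0, the event {W ≥ 66} is the same as {W² ≥ 4356}.
Markov's inequality applied to W² gives Pr(W² ≥ 4356) ≤ E[W²]/4356 = 554/4356 = 0.1272.

0.127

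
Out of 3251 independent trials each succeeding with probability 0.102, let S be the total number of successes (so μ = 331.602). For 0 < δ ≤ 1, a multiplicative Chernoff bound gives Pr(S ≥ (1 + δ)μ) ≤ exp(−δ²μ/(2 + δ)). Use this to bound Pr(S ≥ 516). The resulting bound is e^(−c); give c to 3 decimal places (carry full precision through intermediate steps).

40.116

Write 516 = (1 + δ)μ, so δ = 516/331.602 − 1 = 0.5560823…
Then the exponent is δ²μ/(2 + δ) = (516 − μ)² / (μ·(2 + δ)) = 40.116260.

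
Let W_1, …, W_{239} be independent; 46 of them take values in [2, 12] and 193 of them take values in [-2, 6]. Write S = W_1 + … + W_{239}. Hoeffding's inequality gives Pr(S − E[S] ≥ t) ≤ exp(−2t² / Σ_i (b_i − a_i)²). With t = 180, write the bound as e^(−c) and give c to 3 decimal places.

3.823

Σ(b_i − a_i)² = 46·10² + 193·8² = 16952.
c = 2t² / 16952 = 2·180² / 16952 = 3.8226.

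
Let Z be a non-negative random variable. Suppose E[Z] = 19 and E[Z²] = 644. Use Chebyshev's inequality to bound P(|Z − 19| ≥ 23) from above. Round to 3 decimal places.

Var(Z) = E[Z²] − (E[Z])² = 644 − 361 = 283.
Chebyshev's inequality: P(|Z − μ| ≥ t) ≤ Var(Z)/t² = 283/529 = 0.5350.

0.535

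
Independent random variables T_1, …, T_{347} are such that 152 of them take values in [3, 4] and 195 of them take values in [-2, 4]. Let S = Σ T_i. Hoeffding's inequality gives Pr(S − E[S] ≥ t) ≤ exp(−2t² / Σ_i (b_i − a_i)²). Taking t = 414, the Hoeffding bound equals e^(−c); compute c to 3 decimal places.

Σ(b_i − a_i)² = 152·1² + 195·6² = 7172.
c = 2t² / 7172 = 2·414² / 7172 = 47.7959.

47.796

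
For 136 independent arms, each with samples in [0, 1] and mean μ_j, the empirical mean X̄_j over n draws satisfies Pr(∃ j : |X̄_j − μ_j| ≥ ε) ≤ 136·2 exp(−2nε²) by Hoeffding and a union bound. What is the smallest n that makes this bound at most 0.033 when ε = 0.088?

583

Need 2·136·exp(−2nε²) ≤ 0.033, i.e. exp(−2nε²) ≤ 0.033/272.
So 2nε² ≥ ln(272/0.033) = 9.017050.
Hence n ≥ 9.017050/(2·0.088²) = 582.196.
The smallest integer n is 583.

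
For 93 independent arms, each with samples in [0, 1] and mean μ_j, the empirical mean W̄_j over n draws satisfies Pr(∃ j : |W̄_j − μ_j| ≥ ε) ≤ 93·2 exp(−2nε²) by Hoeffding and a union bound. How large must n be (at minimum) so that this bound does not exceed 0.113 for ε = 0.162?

Need 2·93·exp(−2nε²) ≤ 0.113, i.e. exp(−2nε²) ≤ 0.113/186.
So 2nε² ≥ ln(186/0.113) = 7.406114.
Hence n ≥ 7.406114/(2·0.162²) = 141.101.
The smallest integer n is 142.

142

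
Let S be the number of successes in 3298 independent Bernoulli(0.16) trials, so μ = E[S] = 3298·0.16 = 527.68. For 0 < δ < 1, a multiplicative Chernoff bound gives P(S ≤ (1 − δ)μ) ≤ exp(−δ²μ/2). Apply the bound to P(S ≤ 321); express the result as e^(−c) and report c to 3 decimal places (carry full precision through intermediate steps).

Write 321 = (1 − δ)μ, so δ = 1 − 321/527.68 = 0.3916768…
Then the exponent is δ²μ/2 = (μ − 321)²/(2μ) = 40.475878.

40.476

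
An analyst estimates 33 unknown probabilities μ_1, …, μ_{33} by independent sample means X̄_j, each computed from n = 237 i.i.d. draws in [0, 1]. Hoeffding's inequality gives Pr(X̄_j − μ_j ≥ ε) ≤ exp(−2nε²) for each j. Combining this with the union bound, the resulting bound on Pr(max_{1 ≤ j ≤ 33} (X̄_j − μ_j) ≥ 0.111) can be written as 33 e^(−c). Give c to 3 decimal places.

Union bound over the 33 events: Pr(max_{1 ≤ j ≤ 33} (X̄_j − μ_j) ≥ 0.111) ≤ 33·exp(−2nε²) = 33 exp(−2·237·0.111²).
So c = 2·237·0.111² = 5.8402.

5.840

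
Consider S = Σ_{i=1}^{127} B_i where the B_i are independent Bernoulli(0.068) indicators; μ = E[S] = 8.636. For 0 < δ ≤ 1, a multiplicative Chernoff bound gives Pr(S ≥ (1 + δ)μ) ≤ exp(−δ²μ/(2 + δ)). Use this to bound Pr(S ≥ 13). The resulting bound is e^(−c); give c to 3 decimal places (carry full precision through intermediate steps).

0.880

Write 13 = (1 + δ)μ, so δ = 13/8.636 − 1 = 0.5053265…
Then the exponent is δ²μ/(2 + δ) = (13 − μ)² / (μ·(2 + δ)) = 0.880223.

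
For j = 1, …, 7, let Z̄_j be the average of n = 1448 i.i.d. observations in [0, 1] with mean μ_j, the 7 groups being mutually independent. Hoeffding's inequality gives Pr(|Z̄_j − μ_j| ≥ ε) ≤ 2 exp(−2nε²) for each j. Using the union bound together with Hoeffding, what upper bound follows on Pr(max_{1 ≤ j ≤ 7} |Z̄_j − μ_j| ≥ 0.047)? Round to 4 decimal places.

0.0233

Per-experiment Hoeffding bound: 2·exp(−2·1448·0.047²) = 2·exp(−6.39726) = 0.0033322.
Union bound over 7 events: 7·0.0033322 = 0.02333.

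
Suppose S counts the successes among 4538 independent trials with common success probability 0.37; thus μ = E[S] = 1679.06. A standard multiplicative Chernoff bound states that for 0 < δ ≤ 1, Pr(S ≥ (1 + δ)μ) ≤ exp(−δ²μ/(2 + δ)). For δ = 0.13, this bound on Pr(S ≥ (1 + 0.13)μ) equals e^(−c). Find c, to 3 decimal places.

c = δ²μ/(2 + δ) = 0.13²·1679.06/(2 + 0.13) = 13.3221.

13.322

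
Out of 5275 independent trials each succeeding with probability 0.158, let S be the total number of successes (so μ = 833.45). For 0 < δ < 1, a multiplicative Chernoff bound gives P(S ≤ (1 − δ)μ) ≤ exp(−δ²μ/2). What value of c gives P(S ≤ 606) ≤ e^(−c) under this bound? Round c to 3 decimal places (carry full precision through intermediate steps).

Write 606 = (1 − δ)μ, so δ = 1 − 606/833.45 = 0.2729018…
Then the exponent is δ²μ/2 = (μ − 606)²/(2μ) = 31.035756.

31.036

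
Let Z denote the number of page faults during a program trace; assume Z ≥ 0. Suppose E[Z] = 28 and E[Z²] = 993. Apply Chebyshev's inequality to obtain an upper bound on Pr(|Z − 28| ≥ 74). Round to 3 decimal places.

Var(Z) = E[Z²] − (E[Z])² = 993 − 784 = 209.
Chebyshev's inequality: Pr(|Z − μ| ≥ t) ≤ Var(Z)/t² = 209/5476 = 0.0382.

0.038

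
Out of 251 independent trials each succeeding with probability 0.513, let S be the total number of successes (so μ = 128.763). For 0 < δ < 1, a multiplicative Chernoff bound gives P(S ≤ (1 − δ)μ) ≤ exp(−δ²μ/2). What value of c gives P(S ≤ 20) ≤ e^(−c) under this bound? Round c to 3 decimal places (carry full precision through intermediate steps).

45.935

Write 20 = (1 − δ)μ, so δ = 1 − 20/128.763 = 0.8446759…
Then the exponent is δ²μ/2 = (μ − 20)²/(2μ) = 45.934741.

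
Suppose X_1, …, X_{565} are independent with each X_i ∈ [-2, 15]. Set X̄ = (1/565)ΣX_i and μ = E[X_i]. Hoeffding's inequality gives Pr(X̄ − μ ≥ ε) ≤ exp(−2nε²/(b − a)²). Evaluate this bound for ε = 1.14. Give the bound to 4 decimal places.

0.0062

Exponent: 2nε²/(b − a)² = 2·565·1.14² / 17² = 5.08148.
Bound = exp(−5.08148) = 0.00621.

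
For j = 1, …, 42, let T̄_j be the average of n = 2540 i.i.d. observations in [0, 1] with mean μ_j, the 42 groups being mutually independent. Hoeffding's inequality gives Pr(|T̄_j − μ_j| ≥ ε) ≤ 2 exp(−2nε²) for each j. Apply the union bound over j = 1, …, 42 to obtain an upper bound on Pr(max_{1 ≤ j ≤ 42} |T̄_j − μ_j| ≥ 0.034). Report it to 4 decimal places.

Per-experiment Hoeffding bound: 2·exp(−2·2540·0.034²) = 2·exp(−5.87248) = 0.0056318.
Union bound over 42 events: 42·0.0056318 = 0.23653.

0.2365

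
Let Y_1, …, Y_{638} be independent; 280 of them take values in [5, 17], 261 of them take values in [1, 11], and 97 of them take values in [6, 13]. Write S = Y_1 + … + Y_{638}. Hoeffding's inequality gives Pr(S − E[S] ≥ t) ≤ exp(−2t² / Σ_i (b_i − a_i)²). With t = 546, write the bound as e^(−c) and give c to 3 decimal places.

8.377

Σ(b_i − a_i)² = 280·12² + 261·10² + 97·7² = 71173.
c = 2t² / 71173 = 2·546² / 71173 = 8.3772.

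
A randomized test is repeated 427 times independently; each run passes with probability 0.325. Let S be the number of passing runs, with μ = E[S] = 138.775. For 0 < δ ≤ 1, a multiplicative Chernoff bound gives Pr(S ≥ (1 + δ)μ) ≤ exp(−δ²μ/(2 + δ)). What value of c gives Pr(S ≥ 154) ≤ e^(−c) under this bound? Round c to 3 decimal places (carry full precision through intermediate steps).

Write 154 = (1 + δ)μ, so δ = 154/138.775 − 1 = 0.10971…
Then the exponent is δ²μ/(2 + δ) = (154 − μ)² / (μ·(2 + δ)) = 0.791736.

0.792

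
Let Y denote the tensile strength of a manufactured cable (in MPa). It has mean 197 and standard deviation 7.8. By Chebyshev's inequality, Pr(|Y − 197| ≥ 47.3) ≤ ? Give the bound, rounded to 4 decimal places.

0.0272

Chebyshev: Pr(|Y − μ| ≥ t) ≤ Var(Y)/t².
Var(Y) = σ² = 7.8² = 60.84.
Bound = 60.84 / 2237.29 = 0.0272.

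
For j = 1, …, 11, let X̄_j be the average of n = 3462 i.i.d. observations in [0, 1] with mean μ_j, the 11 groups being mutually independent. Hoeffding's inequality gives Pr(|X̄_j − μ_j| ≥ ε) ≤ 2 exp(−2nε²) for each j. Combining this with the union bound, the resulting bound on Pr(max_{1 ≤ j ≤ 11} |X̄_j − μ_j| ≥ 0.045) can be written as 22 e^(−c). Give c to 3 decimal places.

Union bound over the 11 events: Pr(max_{1 ≤ j ≤ 11} |X̄_j − μ_j| ≥ 0.045) ≤ 11·2·exp(−2nε²) = 22 exp(−2·3462·0.045²).
So c = 2·3462·0.045² = 14.0211.

14.021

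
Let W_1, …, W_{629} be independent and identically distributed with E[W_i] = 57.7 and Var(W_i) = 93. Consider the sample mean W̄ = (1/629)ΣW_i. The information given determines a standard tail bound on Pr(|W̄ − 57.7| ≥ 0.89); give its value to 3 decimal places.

0.187

With mean and variance of each term known, Chebyshev's inequality bounds the deviation of the sum (or sample mean).
Var(W̄) = Var(W_i)/n = 93/629 = 0.14785.
Chebyshev: Pr(|W̄ − 57.7| ≥ 0.89) ≤ Var(W̄)/(0.89)² = 93/(629·0.89²) = 0.1867.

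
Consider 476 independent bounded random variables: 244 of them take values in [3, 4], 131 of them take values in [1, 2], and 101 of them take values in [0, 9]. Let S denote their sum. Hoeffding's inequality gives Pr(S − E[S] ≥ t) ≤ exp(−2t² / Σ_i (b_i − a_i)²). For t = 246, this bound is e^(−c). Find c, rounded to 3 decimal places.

14.146

Σ(b_i − a_i)² = 244·1² + 131·1² + 101·9² = 8556.
c = 2t² / 8556 = 2·246² / 8556 = 14.1459.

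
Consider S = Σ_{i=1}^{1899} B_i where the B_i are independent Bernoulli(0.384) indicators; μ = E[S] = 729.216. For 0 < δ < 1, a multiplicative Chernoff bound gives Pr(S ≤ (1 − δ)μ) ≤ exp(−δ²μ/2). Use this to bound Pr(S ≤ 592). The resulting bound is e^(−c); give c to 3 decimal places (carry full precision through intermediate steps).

Write 592 = (1 − δ)μ, so δ = 1 − 592/729.216 = 0.1881692…
Then the exponent is δ²μ/2 = (μ − 592)²/(2μ) = 12.909913.

12.910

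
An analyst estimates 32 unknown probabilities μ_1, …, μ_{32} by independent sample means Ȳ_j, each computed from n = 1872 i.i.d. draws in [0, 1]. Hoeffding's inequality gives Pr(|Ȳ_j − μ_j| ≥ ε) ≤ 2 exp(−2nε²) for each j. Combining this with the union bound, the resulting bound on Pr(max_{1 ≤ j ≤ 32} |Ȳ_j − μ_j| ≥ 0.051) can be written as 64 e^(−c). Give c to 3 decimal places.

9.738

Union bound over the 32 events: Pr(max_{1 ≤ j ≤ 32} |Ȳ_j − μ_j| ≥ 0.051) ≤ 32·2·exp(−2nε²) = 64 exp(−2·1872·0.051²).
So c = 2·1872·0.051² = 9.7381.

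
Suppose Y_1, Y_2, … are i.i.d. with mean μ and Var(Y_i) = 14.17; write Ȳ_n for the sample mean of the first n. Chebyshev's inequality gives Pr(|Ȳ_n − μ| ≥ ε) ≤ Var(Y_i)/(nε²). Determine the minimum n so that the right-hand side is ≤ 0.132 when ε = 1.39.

Require 14.17/(n·1.39²) ≤ 0.132, i.e. n ≥ 14.17/(0.132·1.39²) = 55.561.
The smallest integer n is 56.

56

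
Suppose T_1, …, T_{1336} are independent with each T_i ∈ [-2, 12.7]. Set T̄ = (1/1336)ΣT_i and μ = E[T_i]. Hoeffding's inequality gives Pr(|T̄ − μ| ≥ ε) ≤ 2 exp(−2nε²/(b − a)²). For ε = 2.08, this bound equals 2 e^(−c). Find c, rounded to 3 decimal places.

c = 2nε²/(b − a)² = 2·1336·2.08² / 14.7² = 53.4969.

53.497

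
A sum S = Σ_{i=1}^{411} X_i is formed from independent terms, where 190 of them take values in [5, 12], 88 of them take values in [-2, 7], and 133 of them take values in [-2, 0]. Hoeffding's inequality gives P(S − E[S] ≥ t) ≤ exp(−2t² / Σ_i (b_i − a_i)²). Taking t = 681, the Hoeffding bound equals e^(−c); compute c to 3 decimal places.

54.657

Σ(b_i − a_i)² = 190·7² + 88·9² + 133·2² = 16970.
c = 2t² / 16970 = 2·681² / 16970 = 54.6566.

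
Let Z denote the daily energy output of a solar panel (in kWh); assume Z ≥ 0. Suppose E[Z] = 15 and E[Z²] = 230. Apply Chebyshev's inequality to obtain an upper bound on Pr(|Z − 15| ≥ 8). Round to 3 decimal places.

Var(Z) = E[Z²] − (E[Z])² = 230 − 225 = 5.
Chebyshev's inequality: Pr(|Z − μ| ≥ t) ≤ Var(Z)/t² = 5/64 = 0.0781.

0.078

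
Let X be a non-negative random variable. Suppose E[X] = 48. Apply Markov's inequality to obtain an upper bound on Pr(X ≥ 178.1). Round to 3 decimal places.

Markov's inequality: for a non-negative random variable, Pr(X ≥ a) ≤ E[X]/a.
Here E[X] = 48 and a = 178.1, so the bound is 48/178.1 = 0.2695.

0.270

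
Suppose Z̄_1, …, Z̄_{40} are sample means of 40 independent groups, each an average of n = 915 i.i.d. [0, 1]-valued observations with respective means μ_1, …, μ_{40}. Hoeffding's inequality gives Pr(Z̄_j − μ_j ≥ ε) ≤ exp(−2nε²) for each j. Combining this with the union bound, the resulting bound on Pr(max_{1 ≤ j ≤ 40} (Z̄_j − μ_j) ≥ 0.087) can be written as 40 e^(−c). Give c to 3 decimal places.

13.851

Union bound over the 40 events: Pr(max_{1 ≤ j ≤ 40} (Z̄_j − μ_j) ≥ 0.087) ≤ 40·exp(−2nε²) = 40 exp(−2·915·0.087²).
So c = 2·915·0.087² = 13.8513.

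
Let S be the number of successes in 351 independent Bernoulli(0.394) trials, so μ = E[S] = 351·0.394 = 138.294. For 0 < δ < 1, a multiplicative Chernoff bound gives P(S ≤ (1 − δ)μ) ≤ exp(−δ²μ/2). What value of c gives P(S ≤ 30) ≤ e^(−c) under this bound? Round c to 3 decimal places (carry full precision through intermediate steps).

42.401

Write 30 = (1 − δ)μ, so δ = 1 − 30/138.294 = 0.7830708…
Then the exponent is δ²μ/2 = (μ − 30)²/(2μ) = 42.400937.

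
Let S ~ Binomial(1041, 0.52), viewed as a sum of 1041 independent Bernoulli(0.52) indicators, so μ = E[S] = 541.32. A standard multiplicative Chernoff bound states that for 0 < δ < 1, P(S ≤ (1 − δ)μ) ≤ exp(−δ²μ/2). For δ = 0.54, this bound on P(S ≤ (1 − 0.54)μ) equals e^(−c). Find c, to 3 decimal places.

78.924

c = δ²μ/2 = 0.54²·541.32/2 = 78.9245.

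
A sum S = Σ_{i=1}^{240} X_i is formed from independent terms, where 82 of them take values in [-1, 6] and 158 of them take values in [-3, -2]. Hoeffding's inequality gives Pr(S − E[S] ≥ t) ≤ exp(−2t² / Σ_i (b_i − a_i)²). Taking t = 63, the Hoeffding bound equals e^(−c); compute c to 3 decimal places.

1.901

Σ(b_i − a_i)² = 82·7² + 158·1² = 4176.
c = 2t² / 4176 = 2·63² / 4176 = 1.9009.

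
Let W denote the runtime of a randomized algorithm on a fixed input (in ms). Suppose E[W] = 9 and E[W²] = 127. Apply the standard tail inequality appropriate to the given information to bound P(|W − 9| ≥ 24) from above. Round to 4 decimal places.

0.0799

The first two moments determine the variance, so Chebyshev's inequality is the sharpest standard bound available.
Var(W) = E[W²] − (E[W])² = 127 − 81 = 46.
Chebyshev's inequality: P(|W − μ| ≥ t) ≤ Var(W)/t² = 46/576 = 0.0799.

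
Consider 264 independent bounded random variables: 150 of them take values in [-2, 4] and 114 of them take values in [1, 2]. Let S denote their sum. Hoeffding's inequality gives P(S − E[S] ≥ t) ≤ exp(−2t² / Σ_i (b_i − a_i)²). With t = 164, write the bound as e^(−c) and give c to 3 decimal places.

Σ(b_i − a_i)² = 150·6² + 114·1² = 5514.
c = 2t² / 5514 = 2·164² / 5514 = 9.7555.

9.756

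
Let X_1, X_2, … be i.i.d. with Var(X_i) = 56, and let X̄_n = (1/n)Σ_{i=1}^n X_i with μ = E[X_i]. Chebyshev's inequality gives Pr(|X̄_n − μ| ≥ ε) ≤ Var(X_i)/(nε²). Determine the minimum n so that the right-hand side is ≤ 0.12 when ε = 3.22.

46

Require 56/(n·3.22²) ≤ 0.12, i.e. n ≥ 56/(0.12·3.22²) = 45.009.
The smallest integer n is 46.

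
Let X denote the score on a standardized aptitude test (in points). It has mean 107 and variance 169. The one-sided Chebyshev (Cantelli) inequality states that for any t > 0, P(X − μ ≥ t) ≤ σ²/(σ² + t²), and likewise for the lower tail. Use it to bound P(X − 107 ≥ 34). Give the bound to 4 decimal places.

0.1275

Here σ² = 169 and t = 34, so σ² + t² = 1325.
Cantelli's bound: 169/1325 = 0.1275.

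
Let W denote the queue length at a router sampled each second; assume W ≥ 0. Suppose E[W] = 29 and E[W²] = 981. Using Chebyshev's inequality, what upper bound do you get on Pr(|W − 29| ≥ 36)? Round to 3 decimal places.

Var(W) = E[W²] − (E[W])² = 981 − 841 = 140.
Chebyshev's inequality: Pr(|W − μ| ≥ t) ≤ Var(W)/t² = 140/1296 = 0.1080.

0.108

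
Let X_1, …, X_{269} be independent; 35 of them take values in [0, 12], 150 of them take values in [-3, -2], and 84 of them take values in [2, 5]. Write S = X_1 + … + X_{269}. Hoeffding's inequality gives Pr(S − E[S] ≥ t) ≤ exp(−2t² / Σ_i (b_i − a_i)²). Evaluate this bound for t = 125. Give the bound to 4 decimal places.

0.0052

Σ(b_i − a_i)² = 35·12² + 150·1² + 84·3² = 5946.
Exponent = 2·125² / 5946 = 5.25563.
Bound = exp(−5.25563) = 0.00522.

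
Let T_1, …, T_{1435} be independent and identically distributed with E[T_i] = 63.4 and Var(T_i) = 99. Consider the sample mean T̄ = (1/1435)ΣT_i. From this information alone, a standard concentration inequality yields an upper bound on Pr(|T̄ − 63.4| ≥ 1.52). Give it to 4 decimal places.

With mean and variance of each term known, Chebyshev's inequality bounds the deviation of the sum (or sample mean).
Var(T̄) = Var(T_i)/n = 99/1435 = 0.06899.
Chebyshev: Pr(|T̄ − 63.4| ≥ 1.52) ≤ Var(T̄)/(1.52)² = 99/(1435·1.52²) = 0.0299.

0.0299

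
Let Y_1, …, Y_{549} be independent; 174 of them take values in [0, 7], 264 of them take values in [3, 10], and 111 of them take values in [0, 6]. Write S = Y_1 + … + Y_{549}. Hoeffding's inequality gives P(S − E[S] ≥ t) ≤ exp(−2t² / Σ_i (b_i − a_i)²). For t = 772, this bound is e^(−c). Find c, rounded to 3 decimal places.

Σ(b_i − a_i)² = 174·7² + 264·7² + 111·6² = 25458.
c = 2t² / 25458 = 2·772² / 25458 = 46.8210.

46.821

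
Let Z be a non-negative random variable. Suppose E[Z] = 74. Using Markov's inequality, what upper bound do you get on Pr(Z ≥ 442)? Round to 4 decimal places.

0.1674

Markov's inequality: for a non-negative random variable, Pr(Z ≥ a) ≤ E[Z]/a.
Here E[Z] = 74 and a = 442, so the bound is 74/442 = 0.1674.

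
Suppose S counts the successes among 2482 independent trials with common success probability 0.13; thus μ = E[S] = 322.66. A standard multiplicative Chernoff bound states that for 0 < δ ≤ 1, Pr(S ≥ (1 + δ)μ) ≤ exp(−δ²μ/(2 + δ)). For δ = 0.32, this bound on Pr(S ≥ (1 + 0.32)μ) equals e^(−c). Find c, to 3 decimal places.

14.242

c = δ²μ/(2 + δ) = 0.32²·322.66/(2 + 0.32) = 14.2415.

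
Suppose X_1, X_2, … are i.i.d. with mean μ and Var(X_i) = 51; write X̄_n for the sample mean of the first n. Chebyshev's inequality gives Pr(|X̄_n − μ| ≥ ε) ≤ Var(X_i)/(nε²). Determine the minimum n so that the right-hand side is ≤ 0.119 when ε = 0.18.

Require 51/(n·0.18²) ≤ 0.119, i.e. n ≥ 51/(0.119·0.18²) = 13227.513.
The smallest integer n is 13228.

13228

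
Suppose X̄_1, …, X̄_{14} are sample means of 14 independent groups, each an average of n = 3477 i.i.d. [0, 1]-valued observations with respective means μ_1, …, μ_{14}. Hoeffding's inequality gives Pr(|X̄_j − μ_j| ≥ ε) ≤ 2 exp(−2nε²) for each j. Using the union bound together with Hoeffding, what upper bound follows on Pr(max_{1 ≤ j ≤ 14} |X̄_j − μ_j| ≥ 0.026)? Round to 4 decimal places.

0.2544

Per-experiment Hoeffding bound: 2·exp(−2·3477·0.026²) = 2·exp(−4.70090) = 0.018174.
Union bound over 14 events: 14·0.018174 = 0.25444.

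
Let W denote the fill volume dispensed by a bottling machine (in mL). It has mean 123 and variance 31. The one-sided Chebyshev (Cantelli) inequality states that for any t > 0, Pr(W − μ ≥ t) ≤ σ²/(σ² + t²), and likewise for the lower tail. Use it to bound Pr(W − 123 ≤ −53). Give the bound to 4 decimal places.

Here σ² = 31 and t = 53, so σ² + t² = 2840.
Cantelli's bound: 31/2840 = 0.0109.

0.0109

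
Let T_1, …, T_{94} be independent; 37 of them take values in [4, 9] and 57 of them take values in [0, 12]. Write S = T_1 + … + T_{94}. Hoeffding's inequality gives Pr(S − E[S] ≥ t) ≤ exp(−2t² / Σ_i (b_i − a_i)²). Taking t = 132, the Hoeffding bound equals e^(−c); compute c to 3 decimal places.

Σ(b_i − a_i)² = 37·5² + 57·12² = 9133.
c = 2t² / 9133 = 2·132² / 9133 = 3.8156.

3.816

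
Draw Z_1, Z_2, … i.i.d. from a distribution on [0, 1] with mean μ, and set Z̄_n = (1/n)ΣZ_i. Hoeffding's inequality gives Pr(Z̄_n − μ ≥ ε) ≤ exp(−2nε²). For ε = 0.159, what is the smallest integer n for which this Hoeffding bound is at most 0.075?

52

Require exp(−2nε²) ≤ 0.075, i.e. 2nε² ≥ ln(1/0.075) = 2.590267.
So n ≥ 2.590267 / (2·0.159²) = 51.230.
The smallest integer n is 52.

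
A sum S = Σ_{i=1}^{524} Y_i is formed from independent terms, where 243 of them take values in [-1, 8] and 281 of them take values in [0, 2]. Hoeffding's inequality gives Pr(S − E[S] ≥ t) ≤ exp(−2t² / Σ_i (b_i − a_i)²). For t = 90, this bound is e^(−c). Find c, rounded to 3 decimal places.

Σ(b_i − a_i)² = 243·9² + 281·2² = 20807.
c = 2t² / 20807 = 2·90² / 20807 = 0.7786.

0.779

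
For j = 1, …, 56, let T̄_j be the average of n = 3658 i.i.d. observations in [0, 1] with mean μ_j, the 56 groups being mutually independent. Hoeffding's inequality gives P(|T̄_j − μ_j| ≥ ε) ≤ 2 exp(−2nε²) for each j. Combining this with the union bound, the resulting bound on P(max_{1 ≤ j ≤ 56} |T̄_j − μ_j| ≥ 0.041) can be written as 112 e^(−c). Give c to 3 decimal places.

12.298

Union bound over the 56 events: P(max_{1 ≤ j ≤ 56} |T̄_j − μ_j| ≥ 0.041) ≤ 56·2·exp(−2nε²) = 112 exp(−2·3658·0.041²).
So c = 2·3658·0.041² = 12.2982.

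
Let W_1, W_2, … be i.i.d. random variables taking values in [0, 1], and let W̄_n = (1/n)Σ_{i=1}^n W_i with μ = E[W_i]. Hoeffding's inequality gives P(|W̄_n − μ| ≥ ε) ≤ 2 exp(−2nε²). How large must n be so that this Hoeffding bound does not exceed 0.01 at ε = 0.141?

134

Require 2·exp(−2nε²) ≤ 0.01, i.e. 2nε² ≥ ln(2/0.01) = 5.298317.
So n ≥ 5.298317 / (2·0.141²) = 133.251.
The smallest integer n is 134.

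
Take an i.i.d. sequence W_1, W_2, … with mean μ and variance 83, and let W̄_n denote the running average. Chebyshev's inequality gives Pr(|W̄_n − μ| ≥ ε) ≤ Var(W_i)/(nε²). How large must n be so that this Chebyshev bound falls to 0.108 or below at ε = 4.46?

39

Require 83/(n·4.46²) ≤ 0.108, i.e. n ≥ 83/(0.108·4.46²) = 38.635.
The smallest integer n is 39.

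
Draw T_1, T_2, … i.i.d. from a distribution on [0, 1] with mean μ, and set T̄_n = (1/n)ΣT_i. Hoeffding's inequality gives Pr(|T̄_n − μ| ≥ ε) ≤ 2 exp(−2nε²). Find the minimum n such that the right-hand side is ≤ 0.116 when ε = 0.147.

66

Require 2·exp(−2nε²) ≤ 0.116, i.e. 2nε² ≥ ln(2/0.116) = 2.847312.
So n ≥ 2.847312 / (2·0.147²) = 65.883.
The smallest integer n is 66.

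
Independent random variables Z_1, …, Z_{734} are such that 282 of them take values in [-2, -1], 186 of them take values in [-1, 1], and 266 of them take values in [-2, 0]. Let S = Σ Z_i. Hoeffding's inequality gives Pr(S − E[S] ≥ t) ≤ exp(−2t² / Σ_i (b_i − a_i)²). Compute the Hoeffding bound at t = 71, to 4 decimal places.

0.0080

Σ(b_i − a_i)² = 282·1² + 186·2² + 266·2² = 2090.
Exponent = 2·71² / 2090 = 4.82392.
Bound = exp(−4.82392) = 0.00804.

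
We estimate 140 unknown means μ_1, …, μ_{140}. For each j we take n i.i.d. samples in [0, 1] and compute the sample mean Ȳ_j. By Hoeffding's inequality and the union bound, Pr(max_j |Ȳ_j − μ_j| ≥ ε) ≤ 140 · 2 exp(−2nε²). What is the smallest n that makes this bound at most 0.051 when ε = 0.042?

2441

Need 2·140·exp(−2nε²) ≤ 0.051, i.e. exp(−2nε²) ≤ 0.051/280.
So 2nε² ≥ ln(280/0.051) = 8.610719.
Hence n ≥ 8.610719/(2·0.042²) = 2440.680.
The smallest integer n is 2441.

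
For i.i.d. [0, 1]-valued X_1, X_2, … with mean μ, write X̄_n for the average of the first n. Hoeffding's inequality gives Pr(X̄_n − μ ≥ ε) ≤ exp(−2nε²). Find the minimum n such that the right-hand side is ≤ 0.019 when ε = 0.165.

73

Require exp(−2nε²) ≤ 0.019, i.e. 2nε² ≥ ln(1/0.019) = 3.963316.
So n ≥ 3.963316 / (2·0.165²) = 72.788.
The smallest integer n is 73.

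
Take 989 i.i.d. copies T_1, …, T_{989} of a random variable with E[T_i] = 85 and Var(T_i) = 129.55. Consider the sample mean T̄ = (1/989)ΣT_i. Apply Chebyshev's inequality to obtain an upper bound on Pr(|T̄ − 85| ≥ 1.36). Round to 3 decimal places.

0.071

Var(T̄) = Var(T_i)/n = 129.55/989 = 0.13099.
Chebyshev: Pr(|T̄ − 85| ≥ 1.36) ≤ Var(T̄)/(1.36)² = 129.55/(989·1.36²) = 0.0708.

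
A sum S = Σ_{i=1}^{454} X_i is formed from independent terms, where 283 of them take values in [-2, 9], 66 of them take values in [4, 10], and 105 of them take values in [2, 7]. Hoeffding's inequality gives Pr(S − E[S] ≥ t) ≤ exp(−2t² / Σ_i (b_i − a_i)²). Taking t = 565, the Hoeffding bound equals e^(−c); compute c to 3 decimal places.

Σ(b_i − a_i)² = 283·11² + 66·6² + 105·5² = 39244.
c = 2t² / 39244 = 2·565² / 39244 = 16.2687.

16.269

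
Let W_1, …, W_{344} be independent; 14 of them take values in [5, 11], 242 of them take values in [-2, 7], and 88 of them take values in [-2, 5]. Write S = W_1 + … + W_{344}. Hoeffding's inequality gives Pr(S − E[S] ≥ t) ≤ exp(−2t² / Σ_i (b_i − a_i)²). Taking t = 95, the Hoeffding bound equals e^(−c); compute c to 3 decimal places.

Σ(b_i − a_i)² = 14·6² + 242·9² + 88·7² = 24418.
c = 2t² / 24418 = 2·95² / 24418 = 0.7392.

0.739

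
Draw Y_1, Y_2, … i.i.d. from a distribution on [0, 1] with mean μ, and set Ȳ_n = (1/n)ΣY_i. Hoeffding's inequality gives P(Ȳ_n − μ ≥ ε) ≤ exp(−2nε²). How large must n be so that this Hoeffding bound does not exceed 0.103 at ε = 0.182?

Require exp(−2nε²) ≤ 0.103, i.e. 2nε² ≥ ln(1/0.103) = 2.273026.
So n ≥ 2.273026 / (2·0.182²) = 34.311.
The smallest integer n is 35.

35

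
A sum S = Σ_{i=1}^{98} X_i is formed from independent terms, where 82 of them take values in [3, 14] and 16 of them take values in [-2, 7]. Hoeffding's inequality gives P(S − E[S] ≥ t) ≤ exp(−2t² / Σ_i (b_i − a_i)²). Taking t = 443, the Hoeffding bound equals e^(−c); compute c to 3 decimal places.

Σ(b_i − a_i)² = 82·11² + 16·9² = 11218.
c = 2t² / 11218 = 2·443² / 11218 = 34.9882.

34.988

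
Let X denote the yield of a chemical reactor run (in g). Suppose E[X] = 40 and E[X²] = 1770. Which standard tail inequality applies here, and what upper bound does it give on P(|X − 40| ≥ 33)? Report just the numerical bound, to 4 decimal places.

The first two moments determine the variance, so Chebyshev's inequality is the sharpest standard bound available.
Var(X) = E[X²] − (E[X])² = 1770 − 1600 = 170.
Chebyshev's inequality: P(|X − μ| ≥ t) ≤ Var(X)/t² = 170/1089 = 0.1561.

0.1561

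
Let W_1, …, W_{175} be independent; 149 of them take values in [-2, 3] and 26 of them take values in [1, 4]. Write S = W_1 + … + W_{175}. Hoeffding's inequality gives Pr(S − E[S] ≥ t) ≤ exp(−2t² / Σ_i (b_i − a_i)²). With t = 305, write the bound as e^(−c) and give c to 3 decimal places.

46.994

Σ(b_i − a_i)² = 149·5² + 26·3² = 3959.
c = 2t² / 3959 = 2·305² / 3959 = 46.9942.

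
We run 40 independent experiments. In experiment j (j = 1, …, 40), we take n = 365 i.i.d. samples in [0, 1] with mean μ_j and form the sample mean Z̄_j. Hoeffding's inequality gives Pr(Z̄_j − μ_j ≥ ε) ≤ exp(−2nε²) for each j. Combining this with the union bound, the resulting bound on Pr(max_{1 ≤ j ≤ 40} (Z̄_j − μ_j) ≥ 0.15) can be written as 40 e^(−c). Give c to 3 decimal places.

Union bound over the 40 events: Pr(max_{1 ≤ j ≤ 40} (Z̄_j − μ_j) ≥ 0.15) ≤ 40·exp(−2nε²) = 40 exp(−2·365·0.15²).
So c = 2·365·0.15² = 16.4250.

16.425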